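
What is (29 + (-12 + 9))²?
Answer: 676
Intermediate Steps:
(29 + (-12 + 9))² = (29 - 3)² = 26² = 676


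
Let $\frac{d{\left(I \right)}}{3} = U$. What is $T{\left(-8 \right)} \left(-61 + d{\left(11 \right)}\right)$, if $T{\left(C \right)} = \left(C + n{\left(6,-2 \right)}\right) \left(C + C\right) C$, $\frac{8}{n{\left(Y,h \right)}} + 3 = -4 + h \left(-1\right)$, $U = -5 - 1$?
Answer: $\frac{485376}{5} \approx 97075.0$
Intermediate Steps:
$U = -6$
$d{\left(I \right)} = -18$ ($d{\left(I \right)} = 3 \left(-6\right) = -18$)
$n{\left(Y,h \right)} = \frac{8}{-7 - h}$ ($n{\left(Y,h \right)} = \frac{8}{-3 + \left(-4 + h \left(-1\right)\right)} = \frac{8}{-3 - \left(4 + h\right)} = \frac{8}{-7 - h}$)
$T{\left(C \right)} = 2 C^{2} \left(- \frac{8}{5} + C\right)$ ($T{\left(C \right)} = \left(C - \frac{8}{7 - 2}\right) \left(C + C\right) C = \left(C - \frac{8}{5}\right) 2 C C = \left(- \frac{8}{5} + C\right) 2 C C = 2 C \left(- \frac{8}{5} + C\right) C = 2 C^{2} \left(- \frac{8}{5} + C\right)$)
$T{\left(-8 \right)} \left(-61 + d{\left(11 \right)}\right) = \left(-8\right)^{2} \left(- \frac{16}{5} + 2 \left(-8\right)\right) \left(-61 - 18\right) = 64 \left(- \frac{16}{5} - 16\right) \left(-79\right) = 64 \left(- \frac{96}{5}\right) \left(-79\right) = \left(- \frac{6144}{5}\right) \left(-79\right) = \frac{485376}{5}$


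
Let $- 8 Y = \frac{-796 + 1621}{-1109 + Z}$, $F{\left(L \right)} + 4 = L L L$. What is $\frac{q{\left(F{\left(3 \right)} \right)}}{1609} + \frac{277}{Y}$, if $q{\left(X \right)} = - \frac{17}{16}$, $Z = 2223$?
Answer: $- \frac{63552270281}{21238800} \approx -2992.3$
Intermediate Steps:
$F{\left(L \right)} = -4 + L^{3}$ ($F{\left(L \right)} = -4 + L L L = -4 + L^{2} L = -4 + L^{3}$)
$q{\left(X \right)} = - \frac{17}{16}$ ($q{\left(X \right)} = \left(-17\right) \frac{1}{16} = - \frac{17}{16}$)
$Y = - \frac{825}{8912}$ ($Y = - \frac{\left(-796 + 1621\right) \frac{1}{-1109 + 2223}}{8} = - \frac{825 \cdot \frac{1}{1114}}{8} = \left(- \frac{1}{8}\right) \frac{825}{1114} = - \frac{825}{8912} \approx -0.092572$)
$\frac{q{\left(F{\left(3 \right)} \right)}}{1609} + \frac{277}{Y} = - \frac{17}{16 \cdot 1609} + \frac{277}{- \frac{825}{8912}} = \left(- \frac{17}{16}\right) \frac{1}{1609} + 277 \left(- \frac{8912}{825}\right) = - \frac{17}{25744} - \frac{2468624}{825} = - \frac{63552270281}{21238800}$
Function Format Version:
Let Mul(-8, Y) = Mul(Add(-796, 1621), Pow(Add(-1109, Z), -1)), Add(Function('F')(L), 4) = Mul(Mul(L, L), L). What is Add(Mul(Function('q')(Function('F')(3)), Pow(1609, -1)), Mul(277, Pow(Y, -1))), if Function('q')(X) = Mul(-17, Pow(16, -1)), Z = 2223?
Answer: Rational(-63552270281, 21238800) ≈ -2992.3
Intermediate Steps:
Function('F')(L) = Add(-4, Pow(L, 3)) (Function('F')(L) = Add(-4, Mul(Mul(L, L), L)) = Add(-4, Mul(Pow(L, 2), L)) = Add(-4, Pow(L, 3)))
Function('q')(X) = Rational(-17, 16) (Function('q')(X) = Mul(-17, Rational(1, 16)) = Rational(-17, 16))
Y = Rational(-825, 8912) (Y = Mul(Rational(-1, 8), Mul(Add(-796, 1621), Pow(Add(-1109, 2223), -1))) = Mul(Rational(-1, 8), Mul(825, Pow(1114, -1))) = Mul(Rational(-1, 8), Mul(825, Rational(1, 1114))) = Mul(Rational(-1, 8), Rational(825, 1114)) = Rational(-825, 8912) ≈ -0.092572)
Add(Mul(Function('q')(Function('F')(3)), Pow(1609, -1)), Mul(277, Pow(Y, -1))) = Add(Mul(Rational(-17, 16), Pow(1609, -1)), Mul(277, Pow(Rational(-825, 8912), -1))) = Add(Mul(Rational(-17, 16), Rational(1, 1609)), Mul(277, Rational(-8912, 825))) = Add(Rational(-17, 25744), Rational(-2468624, 825)) = Rational(-63552270281, 21238800)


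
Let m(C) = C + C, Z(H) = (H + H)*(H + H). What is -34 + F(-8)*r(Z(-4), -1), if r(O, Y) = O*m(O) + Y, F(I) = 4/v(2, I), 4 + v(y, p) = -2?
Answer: -16484/3 ≈ -5494.7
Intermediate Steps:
Z(H) = 4*H**2 (Z(H) = (2*H)*(2*H) = 4*H**2)
v(y, p) = -6 (v(y, p) = -4 - 2 = -6)
m(C) = 2*C
F(I) = -2/3 (F(I) = 4/(-6) = 4*(-1/6) = -2/3)
r(O, Y) = Y + 2*O**2 (r(O, Y) = O*(2*O) + Y = 2*O**2 + Y = Y + 2*O**2)
-34 + F(-8)*r(Z(-4), -1) = -34 - 2*(-1 + 2*(4*(-4)**2)**2)/3 = -34 - 2*(-1 + 2*(4*16)**2)/3 = -34 - 2*(-1 + 2*64**2)/3 = -34 - 2*(-1 + 2*4096)/3 = -34 - 2*(-1 + 8192)/3 = -34 - 2/3*8191 = -34 - 16382/3 = -16484/3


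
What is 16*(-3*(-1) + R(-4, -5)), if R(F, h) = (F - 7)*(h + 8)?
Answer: -480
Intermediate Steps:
R(F, h) = (-7 + F)*(8 + h)
16*(-3*(-1) + R(-4, -5)) = 16*(-3*(-1) + (-56 - 7*(-5) + 8*(-4) - 4*(-5))) = 16*(3 + (-56 + 35 - 32 + 20)) = 16*(3 - 33) = 16*(-30) = -480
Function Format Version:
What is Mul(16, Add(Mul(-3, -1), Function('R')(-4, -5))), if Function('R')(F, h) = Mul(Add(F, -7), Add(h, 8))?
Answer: -480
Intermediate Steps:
Function('R')(F, h) = Mul(Add(-7, F), Add(8, h))
Mul(16, Add(Mul(-3, -1), Function('R')(-4, -5))) = Mul(16, Add(Mul(-3, -1), Add(-56, Mul(-7, -5), Mul(8, -4), Mul(-4, -5)))) = Mul(16, Add(3, Add(-56, 35, -32, 20))) = Mul(16, Add(3, -33)) = Mul(16, -30) = -480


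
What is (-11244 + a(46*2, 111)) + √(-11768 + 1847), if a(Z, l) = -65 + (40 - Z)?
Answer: -11361 + I*√9921 ≈ -11361.0 + 99.604*I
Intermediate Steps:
a(Z, l) = -25 - Z
(-11244 + a(46*2, 111)) + √(-11768 + 1847) = (-11244 + (-25 - 46*2)) + √(-11768 + 1847) = (-11244 + (-25 - 1*92)) + √(-9921) = (-11244 + (-25 - 92)) + I*√9921 = (-11244 - 117) + I*√9921 = -11361 + I*√9921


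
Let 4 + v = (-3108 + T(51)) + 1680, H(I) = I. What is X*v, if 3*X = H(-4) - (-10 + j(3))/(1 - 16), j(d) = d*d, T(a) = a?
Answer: 84241/45 ≈ 1872.0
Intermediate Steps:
j(d) = d²
v = -1381 (v = -4 + ((-3108 + 51) + 1680) = -4 + (-3057 + 1680) = -4 - 1377 = -1381)
X = -61/45 (X = (-4 - (-10 + 3²)/(1 - 16))/3 = (-4 - (-10 + 9)/(-15))/3 = (-4 - (-1)*(-1)/15)/3 = (-4 - 1*1/15)/3 = (-4 - 1/15)/3 = (⅓)*(-61/15) = -61/45 ≈ -1.3556)
X*v = -61/45*(-1381) = 84241/45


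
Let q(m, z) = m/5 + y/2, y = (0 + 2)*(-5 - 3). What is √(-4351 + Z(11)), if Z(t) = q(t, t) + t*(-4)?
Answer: 2*I*√27505/5 ≈ 66.339*I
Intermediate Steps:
y = -16 (y = 2*(-8) = -16)
q(m, z) = -8 + m/5 (q(m, z) = m/5 - 16/2 = m*(⅕) - 16*½ = m/5 - 8 = -8 + m/5)
Z(t) = -8 - 19*t/5 (Z(t) = (-8 + t/5) + t*(-4) = (-8 + t/5) - 4*t = -8 - 19*t/5)
√(-4351 + Z(11)) = √(-4351 + (-8 - 19/5*11)) = √(-4351 + (-8 - 209/5)) = √(-4351 - 249/5) = √(-22004/5) = 2*I*√27505/5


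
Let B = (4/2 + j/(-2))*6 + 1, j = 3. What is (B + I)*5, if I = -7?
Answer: -15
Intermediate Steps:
B = 4 (B = (4/2 + 3/(-2))*6 + 1 = (4*(1/2) + 3*(-1/2))*6 + 1 = (2 - 3/2)*6 + 1 = (1/2)*6 + 1 = 3 + 1 = 4)
(B + I)*5 = (4 - 7)*5 = -3*5 = -15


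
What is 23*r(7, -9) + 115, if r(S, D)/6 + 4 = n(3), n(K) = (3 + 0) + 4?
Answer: 529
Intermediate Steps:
n(K) = 7 (n(K) = 3 + 4 = 7)
r(S, D) = 18 (r(S, D) = -24 + 6*7 = -24 + 42 = 18)
23*r(7, -9) + 115 = 23*18 + 115 = 414 + 115 = 529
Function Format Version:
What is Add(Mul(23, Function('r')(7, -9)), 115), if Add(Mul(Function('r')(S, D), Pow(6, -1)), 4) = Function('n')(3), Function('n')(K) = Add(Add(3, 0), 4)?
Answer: 529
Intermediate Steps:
Function('n')(K) = 7 (Function('n')(K) = Add(3, 4) = 7)
Function('r')(S, D) = 18 (Function('r')(S, D) = Add(-24, Mul(6, 7)) = Add(-24, 42) = 18)
Add(Mul(23, Function('r')(7, -9)), 115) = Add(Mul(23, 18), 115) = Add(414, 115) = 529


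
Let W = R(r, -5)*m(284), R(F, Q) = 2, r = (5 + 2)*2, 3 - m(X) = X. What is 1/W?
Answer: -1/562 ≈ -0.0017794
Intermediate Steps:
m(X) = 3 - X
r = 14 (r = 7*2 = 14)
W = -562 (W = 2*(3 - 1*284) = 2*(3 - 284) = 2*(-281) = -562)
1/W = 1/(-562) = -1/562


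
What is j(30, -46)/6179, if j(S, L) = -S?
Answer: -30/6179 ≈ -0.0048552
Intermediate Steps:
j(30, -46)/6179 = -1*30/6179 = -30*1/6179 = -30/6179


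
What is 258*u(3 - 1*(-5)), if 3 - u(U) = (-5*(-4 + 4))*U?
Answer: 774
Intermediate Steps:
u(U) = 3 (u(U) = 3 - (-5*(-4 + 4))*U = 3 - (-5*0)*U = 3 - 0*U = 3 - 1*0 = 3 + 0 = 3)
258*u(3 - 1*(-5)) = 258*3 = 774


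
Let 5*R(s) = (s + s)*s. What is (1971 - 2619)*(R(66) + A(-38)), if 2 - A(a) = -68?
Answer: -5872176/5 ≈ -1.1744e+6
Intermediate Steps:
A(a) = 70 (A(a) = 2 - 1*(-68) = 2 + 68 = 70)
R(s) = 2*s**2/5 (R(s) = ((s + s)*s)/5 = ((2*s)*s)/5 = (2*s**2)/5 = 2*s**2/5)
(1971 - 2619)*(R(66) + A(-38)) = (1971 - 2619)*((2/5)*66**2 + 70) = -648*((2/5)*4356 + 70) = -648*(8712/5 + 70) = -648*9062/5 = -5872176/5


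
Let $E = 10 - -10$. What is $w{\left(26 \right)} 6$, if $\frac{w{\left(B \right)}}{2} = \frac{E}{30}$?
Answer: $8$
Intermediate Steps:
$E = 20$ ($E = 10 + 10 = 20$)
$w{\left(B \right)} = \frac{4}{3}$ ($w{\left(B \right)} = 2 \cdot \frac{20}{30} = 2 \cdot 20 \cdot \frac{1}{30} = 2 \cdot \frac{2}{3} = \frac{4}{3}$)
$w{\left(26 \right)} 6 = \frac{4}{3} \cdot 6 = 8$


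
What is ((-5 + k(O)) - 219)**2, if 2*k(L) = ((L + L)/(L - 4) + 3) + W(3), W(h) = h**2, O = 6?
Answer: 46225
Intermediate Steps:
k(L) = 6 + L/(-4 + L) (k(L) = (((L + L)/(L - 4) + 3) + 3**2)/2 = (((2*L)/(-4 + L) + 3) + 9)/2 = ((2*L/(-4 + L) + 3) + 9)/2 = ((3 + 2*L/(-4 + L)) + 9)/2 = (12 + 2*L/(-4 + L))/2 = 6 + L/(-4 + L))
((-5 + k(O)) - 219)**2 = ((-5 + (-24 + 7*6)/(-4 + 6)) - 219)**2 = ((-5 + (-24 + 42)/2) - 219)**2 = ((-5 + (1/2)*18) - 219)**2 = ((-5 + 9) - 219)**2 = (4 - 219)**2 = (-215)**2 = 46225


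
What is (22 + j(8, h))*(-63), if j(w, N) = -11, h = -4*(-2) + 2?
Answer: -693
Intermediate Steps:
h = 10 (h = 8 + 2 = 10)
(22 + j(8, h))*(-63) = (22 - 11)*(-63) = 11*(-63) = -693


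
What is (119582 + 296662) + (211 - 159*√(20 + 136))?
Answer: 416455 - 318*√39 ≈ 4.1447e+5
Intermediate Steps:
(119582 + 296662) + (211 - 159*√(20 + 136)) = 416244 + (211 - 318*√39) = 416455 - 318*√39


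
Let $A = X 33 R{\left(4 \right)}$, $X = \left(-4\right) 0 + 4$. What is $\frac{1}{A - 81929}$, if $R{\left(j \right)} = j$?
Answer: $- \frac{1}{81401} \approx -1.2285 \cdot 10^{-5}$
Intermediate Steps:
$X = 4$ ($X = 0 + 4 = 4$)
$A = 528$ ($A = 4 \cdot 33 \cdot 4 = 132 \cdot 4 = 528$)
$\frac{1}{A - 81929} = \frac{1}{528 - 81929} = \frac{1}{-81401} = - \frac{1}{81401}$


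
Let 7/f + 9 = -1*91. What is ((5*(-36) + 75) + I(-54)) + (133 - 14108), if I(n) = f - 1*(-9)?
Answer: -1407107/100 ≈ -14071.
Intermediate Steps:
f = -7/100 (f = 7/(-9 - 1*91) = 7/(-9 - 91) = 7/(-100) = 7*(-1/100) = -7/100 ≈ -0.070000)
I(n) = 893/100 (I(n) = -7/100 - 1*(-9) = -7/100 + 9 = 893/100)
((5*(-36) + 75) + I(-54)) + (133 - 14108) = ((5*(-36) + 75) + 893/100) + (133 - 14108) = ((-180 + 75) + 893/100) - 13975 = (-105 + 893/100) - 13975 = -9607/100 - 13975 = -1407107/100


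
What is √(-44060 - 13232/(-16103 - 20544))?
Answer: 2*I*√14793052509859/36647 ≈ 209.9*I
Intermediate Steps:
√(-44060 - 13232/(-16103 - 20544)) = √(-44060 - 13232/(-36647)) = √(-44060 - 13232*(-1/36647)) = √(-44060 + 13232/36647) = √(-1614653588/36647) = 2*I*√14793052509859/36647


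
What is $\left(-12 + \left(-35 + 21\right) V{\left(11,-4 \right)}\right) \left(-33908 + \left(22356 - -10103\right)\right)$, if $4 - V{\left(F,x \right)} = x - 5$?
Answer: $281106$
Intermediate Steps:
$V{\left(F,x \right)} = 9 - x$ ($V{\left(F,x \right)} = 4 - \left(x - 5\right) = 4 - \left(-5 + x\right) = 9 - x$)
$\left(-12 + \left(-35 + 21\right) V{\left(11,-4 \right)}\right) \left(-33908 + \left(22356 - -10103\right)\right) = \left(-12 + \left(-35 + 21\right) \left(9 - -4\right)\right) \left(-33908 + \left(22356 - -10103\right)\right) = \left(-12 - 14 \left(9 + 4\right)\right) \left(-33908 + \left(22356 + 10103\right)\right) = \left(-12 - 182\right) \left(-33908 + 32459\right) = \left(-12 - 182\right) \left(-1449\right) = \left(-194\right) \left(-1449\right) = 281106$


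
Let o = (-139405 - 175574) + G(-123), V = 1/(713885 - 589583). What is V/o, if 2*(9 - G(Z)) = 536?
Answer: -1/39184713876 ≈ -2.5520e-11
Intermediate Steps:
G(Z) = -259 (G(Z) = 9 - ½*536 = 9 - 268 = -259)
V = 1/124302 ≈ 8.0449e-6
o = -315238 (o = (-139405 - 175574) - 259 = -314979 - 259 = -315238)
V/o = (1/124302)/(-315238) = (1/124302)*(-1/315238) = -1/39184713876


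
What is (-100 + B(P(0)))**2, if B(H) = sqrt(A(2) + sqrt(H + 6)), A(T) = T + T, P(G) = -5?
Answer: (100 - sqrt(5))**2 ≈ 9557.8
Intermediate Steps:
A(T) = 2*T
B(H) = sqrt(4 + sqrt(6 + H)) (B(H) = sqrt(2*2 + sqrt(H + 6)) = sqrt(4 + sqrt(6 + H)))
(-100 + B(P(0)))**2 = (-100 + sqrt(4 + sqrt(6 - 5)))**2 = (-100 + sqrt(4 + sqrt(1)))**2 = (-100 + sqrt(4 + 1))**2 = (-100 + sqrt(5))**2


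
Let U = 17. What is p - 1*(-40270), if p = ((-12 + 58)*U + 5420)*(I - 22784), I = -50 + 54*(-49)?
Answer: -157986690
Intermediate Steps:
I = -2696 (I = -50 - 2646 = -2696)
p = -158026960 (p = ((-12 + 58)*17 + 5420)*(-2696 - 22784) = (46*17 + 5420)*(-25480) = (782 + 5420)*(-25480) = 6202*(-25480) = -158026960)
p - 1*(-40270) = -158026960 - 1*(-40270) = -158026960 + 40270 = -157986690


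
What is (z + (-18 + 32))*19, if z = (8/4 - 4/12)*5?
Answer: 1273/3 ≈ 424.33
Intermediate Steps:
z = 25/3 (z = (8*(1/4) - 4*1/12)*5 = (2 - 1/3)*5 = (5/3)*5 = 25/3 ≈ 8.3333)
(z + (-18 + 32))*19 = (25/3 + (-18 + 32))*19 = (25/3 + 14)*19 = (67/3)*19 = 1273/3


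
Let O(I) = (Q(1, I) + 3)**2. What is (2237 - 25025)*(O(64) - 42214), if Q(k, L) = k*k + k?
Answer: 961402932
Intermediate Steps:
Q(k, L) = k + k**2 (Q(k, L) = k**2 + k = k + k**2)
O(I) = 25 (O(I) = (1*(1 + 1) + 3)**2 = (1*2 + 3)**2 = (2 + 3)**2 = 5**2 = 25)
(2237 - 25025)*(O(64) - 42214) = (2237 - 25025)*(25 - 42214) = -22788*(-42189) = 961402932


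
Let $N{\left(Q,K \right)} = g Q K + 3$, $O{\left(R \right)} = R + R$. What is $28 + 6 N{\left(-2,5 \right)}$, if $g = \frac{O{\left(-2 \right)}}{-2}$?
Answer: $-74$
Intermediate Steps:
$O{\left(R \right)} = 2 R$
$g = 2$ ($g = \frac{2 \left(-2\right)}{-2} = \left(-4\right) \left(- \frac{1}{2}\right) = 2$)
$N{\left(Q,K \right)} = 3 + 2 K Q$ ($N{\left(Q,K \right)} = 2 Q K + 3 = 2 K Q + 3 = 3 + 2 K Q$)
$28 + 6 N{\left(-2,5 \right)} = 28 + 6 \left(3 + 2 \cdot 5 \left(-2\right)\right) = 28 + 6 \left(3 - 20\right) = 28 + 6 \left(-17\right) = 28 - 102 = -74$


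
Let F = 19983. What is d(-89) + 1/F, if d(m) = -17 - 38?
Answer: -1099064/19983 ≈ -55.000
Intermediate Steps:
d(m) = -55
d(-89) + 1/F = -55 + 1/19983 = -1099064/19983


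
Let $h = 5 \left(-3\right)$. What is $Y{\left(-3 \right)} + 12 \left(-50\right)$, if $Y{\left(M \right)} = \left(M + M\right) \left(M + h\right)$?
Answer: $-492$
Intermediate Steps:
$h = -15$
$Y{\left(M \right)} = 2 M \left(-15 + M\right)$ ($Y{\left(M \right)} = \left(M + M\right) \left(M - 15\right) = 2 M \left(-15 + M\right)$)
$Y{\left(-3 \right)} + 12 \left(-50\right) = 2 \left(-3\right) \left(-15 - 3\right) + 12 \left(-50\right) = 2 \left(-3\right) \left(-18\right) - 600 = 108 - 600 = -492$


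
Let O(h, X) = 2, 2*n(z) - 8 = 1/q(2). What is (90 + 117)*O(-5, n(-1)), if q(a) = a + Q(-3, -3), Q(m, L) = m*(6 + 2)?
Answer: 414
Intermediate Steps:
Q(m, L) = 8*m (Q(m, L) = m*8 = 8*m)
q(a) = -24 + a (q(a) = a + 8*(-3) = a - 24 = -24 + a)
n(z) = 175/44 (n(z) = 4 + 1/(2*(-24 + 2)) = 4 + (½)/(-22) = 4 + (½)*(-1/22) = 4 - 1/44 = 175/44)
(90 + 117)*O(-5, n(-1)) = (90 + 117)*2 = 207*2 = 414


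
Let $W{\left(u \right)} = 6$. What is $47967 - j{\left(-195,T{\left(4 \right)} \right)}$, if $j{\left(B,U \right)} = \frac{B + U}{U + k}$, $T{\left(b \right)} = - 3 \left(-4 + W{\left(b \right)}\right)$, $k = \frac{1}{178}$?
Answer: $\frac{51145011}{1067} \approx 47933.0$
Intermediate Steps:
$k = \frac{1}{178} \approx 0.005618$
$T{\left(b \right)} = -6$ ($T{\left(b \right)} = - 3 \left(-4 + 6\right) = \left(-3\right) 2 = -6$)
$j{\left(B,U \right)} = \frac{B + U}{\frac{1}{178} + U}$ ($j{\left(B,U \right)} = \frac{B + U}{U + \frac{1}{178}} = \frac{B + U}{\frac{1}{178} + U}$)
$47967 - j{\left(-195,T{\left(4 \right)} \right)} = 47967 - \frac{178 \left(-195 - 6\right)}{1 + 178 \left(-6\right)} = 47967 - 178 \frac{1}{1 - 1068} \left(-201\right) = 47967 - 178 \frac{1}{-1067} \left(-201\right) = 47967 - 178 \left(- \frac{1}{1067}\right) \left(-201\right) = 47967 - \frac{35778}{1067} = \frac{51145011}{1067}$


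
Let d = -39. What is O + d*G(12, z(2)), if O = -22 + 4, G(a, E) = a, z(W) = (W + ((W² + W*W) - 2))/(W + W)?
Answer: -486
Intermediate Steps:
z(W) = (-2 + W + 2*W²)/(2*W) (z(W) = (W + ((W² + W²) - 2))/((2*W)) = (W + (2*W² - 2))*(1/(2*W)) = (W + (-2 + 2*W²))*(1/(2*W)) = (-2 + W + 2*W²)*(1/(2*W)) = (-2 + W + 2*W²)/(2*W))
O = -18
O + d*G(12, z(2)) = -18 - 39*12 = -18 - 468 = -486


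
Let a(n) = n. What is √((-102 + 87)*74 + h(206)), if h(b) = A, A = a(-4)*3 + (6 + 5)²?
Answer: I*√1001 ≈ 31.639*I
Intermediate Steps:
A = 109 (A = -4*3 + (6 + 5)² = -12 + 11² = -12 + 121 = 109)
h(b) = 109
√((-102 + 87)*74 + h(206)) = √((-102 + 87)*74 + 109) = √(-15*74 + 109) = √(-1110 + 109) = √(-1001) = I*√1001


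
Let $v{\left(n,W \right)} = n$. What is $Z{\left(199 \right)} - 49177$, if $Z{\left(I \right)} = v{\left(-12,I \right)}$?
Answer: $-49189$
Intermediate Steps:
$Z{\left(I \right)} = -12$
$Z{\left(199 \right)} - 49177 = -12 - 49177 = -49189$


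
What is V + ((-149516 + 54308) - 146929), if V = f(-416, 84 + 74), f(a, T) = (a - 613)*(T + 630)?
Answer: -1052989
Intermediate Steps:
f(a, T) = (-613 + a)*(630 + T)
V = -810852 (V = -386190 - 613*(84 + 74) + 630*(-416) + (84 + 74)*(-416) = -386190 - 613*158 - 262080 + 158*(-416) = -386190 - 96854 - 262080 - 65728 = -810852)
V + ((-149516 + 54308) - 146929) = -810852 + ((-149516 + 54308) - 146929) = -810852 + (-95208 - 146929) = -810852 - 242137 = -1052989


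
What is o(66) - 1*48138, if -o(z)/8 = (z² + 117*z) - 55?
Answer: -144322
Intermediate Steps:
o(z) = 440 - 936*z - 8*z² (o(z) = -8*((z² + 117*z) - 55) = -8*(-55 + z² + 117*z) = 440 - 936*z - 8*z²)
o(66) - 1*48138 = (440 - 936*66 - 8*66²) - 1*48138 = (440 - 61776 - 8*4356) - 48138 = (440 - 61776 - 34848) - 48138 = -96184 - 48138 = -144322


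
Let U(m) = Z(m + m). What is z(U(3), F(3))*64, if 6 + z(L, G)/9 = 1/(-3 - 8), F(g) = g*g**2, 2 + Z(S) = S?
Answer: -38592/11 ≈ -3508.4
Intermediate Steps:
Z(S) = -2 + S
F(g) = g**3
U(m) = -2 + 2*m (U(m) = -2 + (m + m) = -2 + 2*m)
z(L, G) = -603/11 (z(L, G) = -54 + 9/(-3 - 8) = -54 + 9/(-11) = -54 + 9*(-1/11) = -54 - 9/11 = -603/11)
z(U(3), F(3))*64 = -603/11*64 = -38592/11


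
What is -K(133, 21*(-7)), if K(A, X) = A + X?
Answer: 14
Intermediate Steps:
-K(133, 21*(-7)) = -(133 + 21*(-7)) = -(133 - 147) = -1*(-14) = 14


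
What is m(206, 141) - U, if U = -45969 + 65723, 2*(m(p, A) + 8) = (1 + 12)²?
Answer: -39355/2 ≈ -19678.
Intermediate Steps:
m(p, A) = 153/2 (m(p, A) = -8 + (1 + 12)²/2 = -8 + (½)*13² = -8 + (½)*169 = -8 + 169/2 = 153/2)
U = 19754
m(206, 141) - U = 153/2 - 1*19754 = 153/2 - 19754 = -39355/2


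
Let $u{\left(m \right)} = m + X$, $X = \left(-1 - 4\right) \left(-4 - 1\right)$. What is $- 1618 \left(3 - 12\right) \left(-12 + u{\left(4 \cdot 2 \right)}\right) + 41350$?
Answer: $347152$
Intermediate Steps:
$X = 25$ ($X = \left(-5\right) \left(-5\right) = 25$)
$u{\left(m \right)} = 25 + m$ ($u{\left(m \right)} = m + 25 = 25 + m$)
$- 1618 \left(3 - 12\right) \left(-12 + u{\left(4 \cdot 2 \right)}\right) + 41350 = - 1618 \left(3 - 12\right) \left(-12 + \left(25 + 4 \cdot 2\right)\right) + 41350 = - 1618 \left(- 9 \left(-12 + \left(25 + 8\right)\right)\right) + 41350 = - 1618 \left(- 9 \left(-12 + 33\right)\right) + 41350 = - 1618 \left(\left(-9\right) 21\right) + 41350 = \left(-1618\right) \left(-189\right) + 41350 = 305802 + 41350 = 347152$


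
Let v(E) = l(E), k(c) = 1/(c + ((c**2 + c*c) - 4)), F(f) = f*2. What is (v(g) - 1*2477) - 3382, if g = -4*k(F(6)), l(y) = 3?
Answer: -5856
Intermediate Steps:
F(f) = 2*f
k(c) = 1/(-4 + c + 2*c**2) (k(c) = 1/(c + ((c**2 + c**2) - 4)) = 1/(c + (2*c**2 - 4)) = 1/(c + (-4 + 2*c**2)) = 1/(-4 + c + 2*c**2))
g = -1/74 (g = -4/(-4 + 2*6 + 2*(2*6)**2) = -4/(-4 + 12 + 2*12**2) = -4/(-4 + 12 + 2*144) = -4/(-4 + 12 + 288) = -4/296 = -4*1/296 = -1/74 ≈ -0.013514)
v(E) = 3
(v(g) - 1*2477) - 3382 = (3 - 1*2477) - 3382 = (3 - 2477) - 3382 = -2474 - 3382 = -5856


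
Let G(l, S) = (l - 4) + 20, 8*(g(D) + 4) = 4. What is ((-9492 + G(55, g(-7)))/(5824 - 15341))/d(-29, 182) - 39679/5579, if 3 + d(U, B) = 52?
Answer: -2635866764/371667401 ≈ -7.0920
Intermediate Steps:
g(D) = -7/2 (g(D) = -4 + (⅛)*4 = -4 + ½ = -7/2)
d(U, B) = 49 (d(U, B) = -3 + 52 = 49)
G(l, S) = 16 + l (G(l, S) = (-4 + l) + 20 = 16 + l)
((-9492 + G(55, g(-7)))/(5824 - 15341))/d(-29, 182) - 39679/5579 = ((-9492 + (16 + 55))/(5824 - 15341))/49 - 39679/5579 = ((-9492 + 71)/(-9517))*(1/49) - 39679*1/5579 = -9421*(-1/9517)*(1/49) - 39679/5579 = (9421/9517)*(1/49) - 39679/5579 = 9421/466333 - 39679/5579 = -2635866764/371667401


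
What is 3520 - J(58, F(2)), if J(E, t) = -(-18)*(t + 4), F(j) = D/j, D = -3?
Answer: 3475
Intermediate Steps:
F(j) = -3/j
J(E, t) = 72 + 18*t (J(E, t) = -(-18)*(4 + t) = -9*(-8 - 2*t) = 72 + 18*t)
3520 - J(58, F(2)) = 3520 - (72 + 18*(-3/2)) = 3520 - (72 - 27) = 3520 - 1*45 = 3520 - 45 = 3475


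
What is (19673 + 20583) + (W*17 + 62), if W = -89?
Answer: 38805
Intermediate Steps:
(19673 + 20583) + (W*17 + 62) = (19673 + 20583) + (-89*17 + 62) = 40256 + (-1513 + 62) = 40256 - 1451 = 38805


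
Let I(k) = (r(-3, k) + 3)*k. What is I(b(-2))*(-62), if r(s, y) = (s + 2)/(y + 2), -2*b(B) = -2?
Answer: -496/3 ≈ -165.33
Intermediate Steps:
b(B) = 1 (b(B) = -½*(-2) = 1)
r(s, y) = (2 + s)/(2 + y)
I(k) = k*(3 - 1/(2 + k)) (I(k) = ((2 - 3)/(2 + k) + 3)*k = (-1/(2 + k) + 3)*k = (3 - 1/(2 + k))*k = k*(3 - 1/(2 + k)))
I(b(-2))*(-62) = (1*(5 + 3*1)/(2 + 1))*(-62) = (1*(5 + 3)/3)*(-62) = (1*(⅓)*8)*(-62) = (8/3)*(-62) = -496/3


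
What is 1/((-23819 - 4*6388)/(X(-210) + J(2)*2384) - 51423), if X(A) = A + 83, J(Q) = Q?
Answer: -221/11366834 ≈ -1.9443e-5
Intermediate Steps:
X(A) = 83 + A
1/((-23819 - 4*6388)/(X(-210) + J(2)*2384) - 51423) = 1/((-23819 - 4*6388)/((83 - 210) + 2*2384) - 51423) = 1/((-23819 - 25552)/(-127 + 4768) - 51423) = 1/(-49371/4641 - 51423) = 1/(-49371*1/4641 - 51423) = 1/(-2351/221 - 51423) = 1/(-11366834/221) = -221/11366834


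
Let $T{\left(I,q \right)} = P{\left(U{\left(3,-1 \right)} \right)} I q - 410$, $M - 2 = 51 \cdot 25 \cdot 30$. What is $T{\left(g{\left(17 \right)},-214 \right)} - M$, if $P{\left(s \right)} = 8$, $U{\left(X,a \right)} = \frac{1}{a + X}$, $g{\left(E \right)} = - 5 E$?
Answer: $106858$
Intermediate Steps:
$U{\left(X,a \right)} = \frac{1}{X + a}$
$M = 38252$ ($M = 2 + 51 \cdot 25 \cdot 30 = 2 + 1275 \cdot 30 = 2 + 38250 = 38252$)
$T{\left(I,q \right)} = -410 + 8 I q$ ($T{\left(I,q \right)} = 8 I q - 410 = -410 + 8 I q$)
$T{\left(g{\left(17 \right)},-214 \right)} - M = \left(-410 + 8 \left(\left(-5\right) 17\right) \left(-214\right)\right) - 38252 = \left(-410 + 8 \left(-85\right) \left(-214\right)\right) - 38252 = \left(-410 + 145520\right) - 38252 = 145110 - 38252 = 106858$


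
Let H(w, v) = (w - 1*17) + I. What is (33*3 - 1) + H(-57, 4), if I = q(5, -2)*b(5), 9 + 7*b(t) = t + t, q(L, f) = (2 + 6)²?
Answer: 232/7 ≈ 33.143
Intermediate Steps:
q(L, f) = 64 (q(L, f) = 8² = 64)
b(t) = -9/7 + 2*t/7 (b(t) = -9/7 + (t + t)/7 = -9/7 + (2*t)/7 = -9/7 + 2*t/7)
I = 64/7 (I = 64*(-9/7 + (2/7)*5) = 64*(-9/7 + 10/7) = 64*(⅐) = 64/7 ≈ 9.1429)
H(w, v) = -55/7 + w (H(w, v) = (w - 1*17) + 64/7 = (w - 17) + 64/7 = (-17 + w) + 64/7 = -55/7 + w)
(33*3 - 1) + H(-57, 4) = (33*3 - 1) + (-55/7 - 57) = (99 - 1) - 454/7 = 98 - 454/7 = 232/7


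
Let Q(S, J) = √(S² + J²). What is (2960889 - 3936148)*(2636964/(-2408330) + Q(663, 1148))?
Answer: 1285861436838/1204165 - 975259*√1757473 ≈ -1.2918e+9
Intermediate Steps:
Q(S, J) = √(J² + S²)
(2960889 - 3936148)*(2636964/(-2408330) + Q(663, 1148)) = (2960889 - 3936148)*(2636964/(-2408330) + √(1148² + 663²)) = -975259*(2636964*(-1/2408330) + √(1317904 + 439569)) = -975259*(-1318482/1204165 + √1757473) = 1285861436838/1204165 - 975259*√1757473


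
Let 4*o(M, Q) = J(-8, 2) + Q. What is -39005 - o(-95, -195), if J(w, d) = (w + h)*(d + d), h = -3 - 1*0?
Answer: -155781/4 ≈ -38945.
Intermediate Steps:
h = -3 (h = -3 + 0 = -3)
J(w, d) = 2*d*(-3 + w) (J(w, d) = (w - 3)*(d + d) = (-3 + w)*(2*d) = 2*d*(-3 + w))
o(M, Q) = -11 + Q/4 (o(M, Q) = (2*2*(-3 - 8) + Q)/4 = (2*2*(-11) + Q)/4 = (-44 + Q)/4 = -11 + Q/4)
-39005 - o(-95, -195) = -39005 - (-11 + (1/4)*(-195)) = -39005 - (-11 - 195/4) = -39005 - 1*(-239/4) = -39005 + 239/4 = -155781/4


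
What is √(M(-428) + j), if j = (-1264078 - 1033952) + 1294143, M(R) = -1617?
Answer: 8*I*√15711 ≈ 1002.7*I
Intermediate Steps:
j = -1003887 (j = -2298030 + 1294143 = -1003887)
√(M(-428) + j) = √(-1617 - 1003887) = √(-1005504) = 8*I*√15711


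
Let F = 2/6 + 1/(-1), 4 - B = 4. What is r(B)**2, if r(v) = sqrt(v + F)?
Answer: -2/3 ≈ -0.66667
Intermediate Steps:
B = 0 (B = 4 - 1*4 = 4 - 4 = 0)
F = -2/3 (F = 2*(1/6) + 1*(-1) = 1/3 - 1 = -2/3 ≈ -0.66667)
r(v) = sqrt(-2/3 + v) (r(v) = sqrt(v - 2/3) = sqrt(-2/3 + v))
r(B)**2 = (sqrt(-6 + 9*0)/3)**2 = (sqrt(-6 + 0)/3)**2 = (sqrt(-6)/3)**2 = ((I*sqrt(6))/3)**2 = (I*sqrt(6)/3)**2 = -2/3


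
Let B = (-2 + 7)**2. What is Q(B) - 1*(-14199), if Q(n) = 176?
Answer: 14375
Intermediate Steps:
B = 25 (B = 5**2 = 25)
Q(B) - 1*(-14199) = 176 - 1*(-14199) = 176 + 14199 = 14375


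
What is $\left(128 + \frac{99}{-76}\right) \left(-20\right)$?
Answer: $- \frac{48145}{19} \approx -2533.9$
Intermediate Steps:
$\left(128 + \frac{99}{-76}\right) \left(-20\right) = \left(128 + 99 \left(- \frac{1}{76}\right)\right) \left(-20\right) = \left(128 - \frac{99}{76}\right) \left(-20\right) = \frac{9629}{76} \left(-20\right) = - \frac{48145}{19}$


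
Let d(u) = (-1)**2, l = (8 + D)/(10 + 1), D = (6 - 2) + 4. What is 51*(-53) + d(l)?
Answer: -2702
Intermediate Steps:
D = 8 (D = 4 + 4 = 8)
l = 16/11 (l = (8 + 8)/(10 + 1) = 16/11 ≈ 1.4545)
d(u) = 1
51*(-53) + d(l) = 51*(-53) + 1 = -2703 + 1 = -2702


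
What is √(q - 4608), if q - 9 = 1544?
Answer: I*√3055 ≈ 55.272*I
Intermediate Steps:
q = 1553 (q = 9 + 1544 = 1553)
√(q - 4608) = √(1553 - 4608) = √(-3055) = I*√3055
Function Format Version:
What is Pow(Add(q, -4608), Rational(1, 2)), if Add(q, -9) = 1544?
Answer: Mul(I, Pow(3055, Rational(1, 2))) ≈ Mul(55.272, I)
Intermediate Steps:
q = 1553 (q = Add(9, 1544) = 1553)
Pow(Add(q, -4608), Rational(1, 2)) = Pow(Add(1553, -4608), Rational(1, 2)) = Pow(-3055, Rational(1, 2)) = Mul(I, Pow(3055, Rational(1, 2)))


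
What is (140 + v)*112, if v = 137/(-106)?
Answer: 823368/53 ≈ 15535.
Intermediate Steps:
v = -137/106 (v = 137*(-1/106) = -137/106 ≈ -1.2925)
(140 + v)*112 = (140 - 137/106)*112 = (14703/106)*112 = 823368/53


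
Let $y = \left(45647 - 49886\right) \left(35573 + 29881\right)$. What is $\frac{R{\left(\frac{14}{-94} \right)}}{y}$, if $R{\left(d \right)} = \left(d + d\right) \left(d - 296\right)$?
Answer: $- \frac{97433}{306454024377} \approx -3.1794 \cdot 10^{-7}$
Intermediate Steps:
$R{\left(d \right)} = 2 d \left(-296 + d\right)$
$y = -277459506$ ($y = \left(-4239\right) 65454 = -277459506$)
$\frac{R{\left(\frac{14}{-94} \right)}}{y} = \frac{2 \frac{14}{-94} \left(-296 + \frac{14}{-94}\right)}{-277459506} = 2 \cdot 14 \left(- \frac{1}{94}\right) \left(-296 + 14 \left(- \frac{1}{94}\right)\right) \left(- \frac{1}{277459506}\right) = 2 \left(- \frac{7}{47}\right) \left(-296 - \frac{7}{47}\right) \left(- \frac{1}{277459506}\right) = 2 \left(- \frac{7}{47}\right) \left(- \frac{13919}{47}\right) \left(- \frac{1}{277459506}\right) = \frac{194866}{2209} \left(- \frac{1}{277459506}\right) = - \frac{97433}{306454024377}$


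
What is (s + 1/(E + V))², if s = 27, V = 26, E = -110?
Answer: 5139289/7056 ≈ 728.36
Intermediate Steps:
(s + 1/(E + V))² = (27 + 1/(-110 + 26))² = (27 + 1/(-84))² = (27 - 1/84)² = (2267/84)² = 5139289/7056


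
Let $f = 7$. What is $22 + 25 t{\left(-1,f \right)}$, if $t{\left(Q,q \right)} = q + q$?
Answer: $372$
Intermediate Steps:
$t{\left(Q,q \right)} = 2 q$
$22 + 25 t{\left(-1,f \right)} = 22 + 25 \cdot 2 \cdot 7 = 22 + 25 \cdot 14 = 22 + 350 = 372$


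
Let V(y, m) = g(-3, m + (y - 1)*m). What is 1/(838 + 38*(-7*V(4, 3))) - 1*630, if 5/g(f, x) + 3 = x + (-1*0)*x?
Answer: -3913551/6212 ≈ -630.00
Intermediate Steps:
g(f, x) = 5/(-3 + x) (g(f, x) = 5/(-3 + (x + (-1*0)*x)) = 5/(-3 + (x + 0*x)) = 5/(-3 + (x + 0)) = 5/(-3 + x))
V(y, m) = 5/(-3 + m + m*(-1 + y)) (V(y, m) = 5/(-3 + (m + (y - 1)*m)) = 5/(-3 + (m + (-1 + y)*m)) = 5/(-3 + (m + m*(-1 + y))) = 5/(-3 + m + m*(-1 + y)))
1/(838 + 38*(-7*V(4, 3))) - 1*630 = 1/(838 + 38*(-35/(-3 + 3*4))) - 1*630 = 1/(838 + 38*(-35/(-3 + 12))) - 630 = 1/(838 + 38*(-35/9)) - 630 = 1/(838 - 1330/9) - 630 = 1/(6212/9) - 630 = 9/6212 - 630 = -3913551/6212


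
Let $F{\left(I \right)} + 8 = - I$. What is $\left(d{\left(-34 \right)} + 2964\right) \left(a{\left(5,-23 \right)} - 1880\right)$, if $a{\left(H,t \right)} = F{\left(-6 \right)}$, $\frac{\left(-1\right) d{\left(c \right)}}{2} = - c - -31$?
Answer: $-5333588$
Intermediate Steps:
$d{\left(c \right)} = -62 + 2 c$ ($d{\left(c \right)} = - 2 \left(- c - -31\right) = - 2 \left(- c + 31\right) = - 2 \left(31 - c\right) = -62 + 2 c$)
$F{\left(I \right)} = -8 - I$
$a{\left(H,t \right)} = -2$ ($a{\left(H,t \right)} = -8 - -6 = -8 + 6 = -2$)
$\left(d{\left(-34 \right)} + 2964\right) \left(a{\left(5,-23 \right)} - 1880\right) = \left(\left(-62 + 2 \left(-34\right)\right) + 2964\right) \left(-2 - 1880\right) = \left(\left(-62 - 68\right) + 2964\right) \left(-1882\right) = \left(-130 + 2964\right) \left(-1882\right) = 2834 \left(-1882\right) = -5333588$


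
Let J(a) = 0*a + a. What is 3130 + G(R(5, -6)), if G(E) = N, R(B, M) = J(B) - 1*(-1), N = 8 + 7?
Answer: 3145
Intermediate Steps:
J(a) = a (J(a) = 0 + a = a)
N = 15
R(B, M) = 1 + B (R(B, M) = B - 1*(-1) = B + 1 = 1 + B)
G(E) = 15
3130 + G(R(5, -6)) = 3130 + 15 = 3145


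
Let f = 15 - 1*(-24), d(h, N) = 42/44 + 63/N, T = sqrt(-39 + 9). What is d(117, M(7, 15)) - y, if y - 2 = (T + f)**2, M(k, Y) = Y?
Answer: -163663/110 - 78*I*sqrt(30) ≈ -1487.8 - 427.22*I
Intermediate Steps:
T = I*sqrt(30) (T = sqrt(-30) = I*sqrt(30) ≈ 5.4772*I)
d(h, N) = 21/22 + 63/N (d(h, N) = 42*(1/44) + 63/N = 21/22 + 63/N)
f = 39 (f = 15 + 24 = 39)
y = 2 + (39 + I*sqrt(30))**2 (y = 2 + (I*sqrt(30) + 39)**2 = 2 + (39 + I*sqrt(30))**2 ≈ 1493.0 + 427.22*I)
d(117, M(7, 15)) - y = (21/22 + 63/15) - (1493 + 78*I*sqrt(30)) = (21/22 + 63*(1/15)) + (-1493 - 78*I*sqrt(30)) = (21/22 + 21/5) + (-1493 - 78*I*sqrt(30)) = 567/110 + (-1493 - 78*I*sqrt(30)) = -163663/110 - 78*I*sqrt(30)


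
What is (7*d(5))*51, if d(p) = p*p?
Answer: 8925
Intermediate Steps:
d(p) = p**2
(7*d(5))*51 = (7*5**2)*51 = (7*25)*51 = 175*51 = 8925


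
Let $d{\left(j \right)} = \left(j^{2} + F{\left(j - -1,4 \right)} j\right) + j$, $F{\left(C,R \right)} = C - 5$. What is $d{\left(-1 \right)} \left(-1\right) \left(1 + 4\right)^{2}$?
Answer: $-125$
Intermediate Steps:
$F{\left(C,R \right)} = -5 + C$
$d{\left(j \right)} = j + j^{2} + j \left(-4 + j\right)$ ($d{\left(j \right)} = \left(j^{2} + \left(-5 + \left(j - -1\right)\right) j\right) + j = \left(j^{2} + \left(-5 + \left(j + 1\right)\right) j\right) + j = \left(j^{2} + \left(-5 + \left(1 + j\right)\right) j\right) + j = \left(j^{2} + \left(-4 + j\right) j\right) + j = \left(j^{2} + j \left(-4 + j\right)\right) + j = j + j^{2} + j \left(-4 + j\right)$)
$d{\left(-1 \right)} \left(-1\right) \left(1 + 4\right)^{2} = - (-3 + 2 \left(-1\right)) \left(-1\right) \left(1 + 4\right)^{2} = - (-3 - 2) \left(-1\right) 5^{2} = \left(-1\right) \left(-5\right) \left(-1\right) 25 = 5 \left(-1\right) 25 = \left(-5\right) 25 = -125$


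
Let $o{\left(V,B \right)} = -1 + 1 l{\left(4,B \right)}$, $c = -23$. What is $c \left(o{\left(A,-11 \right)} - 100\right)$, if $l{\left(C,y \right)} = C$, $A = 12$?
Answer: $2231$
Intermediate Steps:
$o{\left(V,B \right)} = 3$ ($o{\left(V,B \right)} = -1 + 1 \cdot 4 = -1 + 4 = 3$)
$c \left(o{\left(A,-11 \right)} - 100\right) = - 23 \left(3 - 100\right) = \left(-23\right) \left(-97\right) = 2231$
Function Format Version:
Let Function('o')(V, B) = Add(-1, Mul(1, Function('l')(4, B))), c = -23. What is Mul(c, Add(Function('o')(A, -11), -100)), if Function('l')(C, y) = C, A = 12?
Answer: 2231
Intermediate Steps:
Function('o')(V, B) = 3 (Function('o')(V, B) = Add(-1, Mul(1, 4)) = Add(-1, 4) = 3)
Mul(c, Add(Function('o')(A, -11), -100)) = Mul(-23, Add(3, -100)) = Mul(-23, -97) = 2231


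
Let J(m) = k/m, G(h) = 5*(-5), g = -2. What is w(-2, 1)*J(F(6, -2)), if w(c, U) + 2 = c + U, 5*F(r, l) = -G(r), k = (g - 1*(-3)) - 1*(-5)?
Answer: -18/5 ≈ -3.6000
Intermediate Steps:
G(h) = -25
k = 6 (k = (-2 - 1*(-3)) - 1*(-5) = (-2 + 3) + 5 = 1 + 5 = 6)
F(r, l) = 5 (F(r, l) = (-1*(-25))/5 = (⅕)*25 = 5)
w(c, U) = -2 + U + c (w(c, U) = -2 + (c + U) = -2 + (U + c) = -2 + U + c)
J(m) = 6/m
w(-2, 1)*J(F(6, -2)) = (-2 + 1 - 2)*(6/5) = -18/5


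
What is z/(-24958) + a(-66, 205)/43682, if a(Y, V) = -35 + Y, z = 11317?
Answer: -124217488/272553839 ≈ -0.45575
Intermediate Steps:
z/(-24958) + a(-66, 205)/43682 = 11317/(-24958) + (-35 - 66)/43682 = 11317*(-1/24958) - 101*1/43682 = -11317/24958 - 101/43682 = -124217488/272553839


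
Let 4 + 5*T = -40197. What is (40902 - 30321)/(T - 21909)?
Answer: -52905/149746 ≈ -0.35330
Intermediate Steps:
T = -40201/5 (T = -⅘ + (⅕)*(-40197) = -⅘ - 40197/5 = -40201/5 ≈ -8040.2)
(40902 - 30321)/(T - 21909) = (40902 - 30321)/(-40201/5 - 21909) = 10581/(-149746/5) = 10581*(-5/149746) = -52905/149746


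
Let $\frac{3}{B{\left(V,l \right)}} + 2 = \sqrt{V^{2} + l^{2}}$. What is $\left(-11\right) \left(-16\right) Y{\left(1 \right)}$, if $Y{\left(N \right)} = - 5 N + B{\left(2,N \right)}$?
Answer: $176 + 528 \sqrt{5} \approx 1356.6$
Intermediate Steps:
$B{\left(V,l \right)} = \frac{3}{-2 + \sqrt{V^{2} + l^{2}}}$
$Y{\left(N \right)} = - 5 N + \frac{3}{-2 + \sqrt{4 + N^{2}}}$ ($Y{\left(N \right)} = - 5 N + \frac{3}{-2 + \sqrt{2^{2} + N^{2}}} = - 5 N + \frac{3}{-2 + \sqrt{4 + N^{2}}}$)
$\left(-11\right) \left(-16\right) Y{\left(1 \right)} = \left(-11\right) \left(-16\right) \frac{3 - 5 \left(-2 + \sqrt{4 + 1^{2}}\right)}{-2 + \sqrt{4 + 1^{2}}} = 176 \frac{3 - 5 \left(-2 + \sqrt{4 + 1}\right)}{-2 + \sqrt{4 + 1}} = 176 \frac{3 - 5 \left(-2 + \sqrt{5}\right)}{-2 + \sqrt{5}} = 176 \frac{3 + \left(10 - 5 \sqrt{5}\right)}{-2 + \sqrt{5}} = 176 \frac{13 - 5 \sqrt{5}}{-2 + \sqrt{5}} = \frac{176 \left(13 - 5 \sqrt{5}\right)}{-2 + \sqrt{5}}$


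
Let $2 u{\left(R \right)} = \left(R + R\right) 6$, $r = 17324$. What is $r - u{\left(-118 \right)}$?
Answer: $18032$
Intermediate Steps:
$u{\left(R \right)} = 6 R$ ($u{\left(R \right)} = \frac{\left(R + R\right) 6}{2} = \frac{2 R 6}{2} = \frac{12 R}{2} = 6 R$)
$r - u{\left(-118 \right)} = 17324 - 6 \left(-118\right) = 17324 - -708 = 17324 + 708 = 18032$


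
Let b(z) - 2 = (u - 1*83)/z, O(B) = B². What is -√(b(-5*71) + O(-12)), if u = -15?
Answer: -2*√4608610/355 ≈ -12.094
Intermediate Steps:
b(z) = 2 - 98/z (b(z) = 2 + (-15 - 1*83)/z = 2 + (-15 - 83)/z = 2 - 98/z)
-√(b(-5*71) + O(-12)) = -√((2 - 98/((-5*71))) + (-12)²) = -√((2 - 98/(-355)) + 144) = -√((2 - 98*(-1/355)) + 144) = -√((2 + 98/355) + 144) = -√(808/355 + 144) = -√(51928/355) = -2*√4608610/355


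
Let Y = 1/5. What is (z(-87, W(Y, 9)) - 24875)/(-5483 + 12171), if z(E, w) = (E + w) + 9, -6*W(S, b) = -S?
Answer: -748589/200640 ≈ -3.7310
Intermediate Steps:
Y = ⅕ ≈ 0.20000
W(S, b) = S/6 (W(S, b) = -(-1)*S/6 = S/6)
z(E, w) = 9 + E + w
(z(-87, W(Y, 9)) - 24875)/(-5483 + 12171) = ((9 - 87 + (⅙)*(⅕)) - 24875)/(-5483 + 12171) = ((9 - 87 + 1/30) - 24875)/6688 = (-2339/30 - 24875)*(1/6688) = -748589/30*1/6688 = -748589/200640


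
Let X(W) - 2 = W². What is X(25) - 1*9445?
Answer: -8818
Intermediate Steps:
X(W) = 2 + W²
X(25) - 1*9445 = (2 + 25²) - 1*9445 = (2 + 625) - 9445 = 627 - 9445 = -8818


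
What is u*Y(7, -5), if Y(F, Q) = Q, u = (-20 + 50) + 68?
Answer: -490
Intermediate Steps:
u = 98 (u = 30 + 68 = 98)
u*Y(7, -5) = 98*(-5) = -490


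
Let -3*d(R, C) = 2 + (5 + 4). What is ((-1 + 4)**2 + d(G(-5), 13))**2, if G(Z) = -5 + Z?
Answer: 256/9 ≈ 28.444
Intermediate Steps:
d(R, C) = -11/3 (d(R, C) = -(2 + (5 + 4))/3 = -(2 + 9)/3 = -1/3*11 = -11/3)
((-1 + 4)**2 + d(G(-5), 13))**2 = ((-1 + 4)**2 - 11/3)**2 = (3**2 - 11/3)**2 = (9 - 11/3)**2 = (16/3)**2 = 256/9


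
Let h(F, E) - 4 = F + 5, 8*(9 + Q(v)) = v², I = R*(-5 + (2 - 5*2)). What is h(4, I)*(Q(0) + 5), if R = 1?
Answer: -52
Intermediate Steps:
I = -13 (I = 1*(-5 + (2 - 5*2)) = 1*(-5 + (2 - 10)) = 1*(-5 - 8) = 1*(-13) = -13)
Q(v) = -9 + v²/8
h(F, E) = 9 + F (h(F, E) = 4 + (F + 5) = 4 + (5 + F) = 9 + F)
h(4, I)*(Q(0) + 5) = (9 + 4)*((-9 + (⅛)*0²) + 5) = 13*((-9 + (⅛)*0) + 5) = 13*((-9 + 0) + 5) = 13*(-9 + 5) = 13*(-4) = -52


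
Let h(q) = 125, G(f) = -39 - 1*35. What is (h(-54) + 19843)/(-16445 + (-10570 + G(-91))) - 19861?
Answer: -538034597/27089 ≈ -19862.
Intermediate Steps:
G(f) = -74 (G(f) = -39 - 35 = -74)
(h(-54) + 19843)/(-16445 + (-10570 + G(-91))) - 19861 = (125 + 19843)/(-16445 + (-10570 - 74)) - 19861 = 19968/(-16445 - 10644) - 19861 = 19968/(-27089) - 19861 = 19968*(-1/27089) - 19861 = -19968/27089 - 19861 = -538034597/27089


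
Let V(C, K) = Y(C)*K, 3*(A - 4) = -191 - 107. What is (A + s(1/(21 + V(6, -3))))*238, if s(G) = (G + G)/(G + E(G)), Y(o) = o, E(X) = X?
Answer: -67354/3 ≈ -22451.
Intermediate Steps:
A = -286/3 (A = 4 + (-191 - 107)/3 = 4 + (⅓)*(-298) = 4 - 298/3 = -286/3 ≈ -95.333)
V(C, K) = C*K
s(G) = 1 (s(G) = (G + G)/(G + G) = (2*G)/((2*G)) = (2*G)*(1/(2*G)) = 1)
(A + s(1/(21 + V(6, -3))))*238 = (-286/3 + 1)*238 = -283/3*238 = -67354/3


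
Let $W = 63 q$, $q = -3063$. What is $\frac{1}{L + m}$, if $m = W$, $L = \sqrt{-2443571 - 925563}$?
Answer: $- \frac{192969}{37240404095} - \frac{i \sqrt{3369134}}{37240404095} \approx -5.1817 \cdot 10^{-6} - 4.9288 \cdot 10^{-8} i$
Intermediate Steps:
$W = -192969$ ($W = 63 \left(-3063\right) = -192969$)
$L = i \sqrt{3369134}$ ($L = \sqrt{-3369134} = i \sqrt{3369134} \approx 1835.5 i$)
$m = -192969$
$\frac{1}{L + m} = \frac{1}{i \sqrt{3369134} - 192969} = \frac{1}{-192969 + i \sqrt{3369134}}$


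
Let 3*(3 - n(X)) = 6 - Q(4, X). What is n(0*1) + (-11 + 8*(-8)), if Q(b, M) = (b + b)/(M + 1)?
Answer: -214/3 ≈ -71.333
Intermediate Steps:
Q(b, M) = 2*b/(1 + M) (Q(b, M) = (2*b)/(1 + M) = 2*b/(1 + M))
n(X) = 1 + 8/(3*(1 + X)) (n(X) = 3 - (6 - 2*4/(1 + X))/3 = 3 - (6 - 8/(1 + X))/3 = 3 + (-2 + 8/(3*(1 + X))) = 1 + 8/(3*(1 + X)))
n(0*1) + (-11 + 8*(-8)) = (11/3 + 0*1)/(1 + 0*1) + (-11 + 8*(-8)) = (11/3 + 0)/(1 + 0) + (-11 - 64) = (11/3)/1 - 75 = 1*(11/3) - 75 = 11/3 - 75 = -214/3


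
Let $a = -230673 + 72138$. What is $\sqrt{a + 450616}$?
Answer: $\sqrt{292081} \approx 540.45$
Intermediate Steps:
$a = -158535$
$\sqrt{a + 450616} = \sqrt{-158535 + 450616} = \sqrt{292081}$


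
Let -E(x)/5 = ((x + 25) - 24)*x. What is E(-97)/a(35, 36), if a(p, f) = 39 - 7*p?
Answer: 23280/103 ≈ 226.02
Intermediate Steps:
E(x) = -5*x*(1 + x) (E(x) = -5*((x + 25) - 24)*x = -5*((25 + x) - 24)*x = -5*(1 + x)*x = -5*x*(1 + x))
E(-97)/a(35, 36) = (-5*(-97)*(1 - 97))/(39 - 7*35) = (-5*(-97)*(-96))/(39 - 245) = -46560/(-206) = -46560*(-1/206) = 23280/103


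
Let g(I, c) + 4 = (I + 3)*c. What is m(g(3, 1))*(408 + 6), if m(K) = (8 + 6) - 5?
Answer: 3726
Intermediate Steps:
g(I, c) = -4 + c*(3 + I) (g(I, c) = -4 + (I + 3)*c = -4 + (3 + I)*c = -4 + c*(3 + I))
m(K) = 9 (m(K) = 14 - 5 = 9)
m(g(3, 1))*(408 + 6) = 9*(408 + 6) = 9*414 = 3726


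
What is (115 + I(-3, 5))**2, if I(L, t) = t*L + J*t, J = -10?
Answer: 2500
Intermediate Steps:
I(L, t) = -10*t + L*t (I(L, t) = t*L - 10*t = L*t - 10*t = -10*t + L*t)
(115 + I(-3, 5))**2 = (115 + 5*(-10 - 3))**2 = (115 + 5*(-13))**2 = (115 - 65)**2 = 50**2 = 2500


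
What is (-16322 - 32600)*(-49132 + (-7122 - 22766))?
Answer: 3865816440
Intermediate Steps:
(-16322 - 32600)*(-49132 + (-7122 - 22766)) = -48922*(-49132 - 29888) = -48922*(-79020) = 3865816440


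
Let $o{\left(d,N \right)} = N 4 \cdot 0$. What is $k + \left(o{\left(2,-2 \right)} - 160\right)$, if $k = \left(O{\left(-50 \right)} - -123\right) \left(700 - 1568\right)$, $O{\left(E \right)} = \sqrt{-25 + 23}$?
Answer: $-106924 - 868 i \sqrt{2} \approx -1.0692 \cdot 10^{5} - 1227.5 i$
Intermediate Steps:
$O{\left(E \right)} = i \sqrt{2}$ ($O{\left(E \right)} = \sqrt{-2} = i \sqrt{2}$)
$o{\left(d,N \right)} = 0$ ($o{\left(d,N \right)} = 4 N 0 = 0$)
$k = -106764 - 868 i \sqrt{2}$ ($k = \left(i \sqrt{2} - -123\right) \left(700 - 1568\right) = \left(i \sqrt{2} + \left(-550 + 673\right)\right) \left(-868\right) = \left(i \sqrt{2} + 123\right) \left(-868\right) = \left(123 + i \sqrt{2}\right) \left(-868\right) = -106764 - 868 i \sqrt{2} \approx -1.0676 \cdot 10^{5} - 1227.5 i$)
$k + \left(o{\left(2,-2 \right)} - 160\right) = \left(-106764 - 868 i \sqrt{2}\right) + \left(0 - 160\right) = \left(-106764 - 868 i \sqrt{2}\right) - 160 = -106924 - 868 i \sqrt{2}$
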